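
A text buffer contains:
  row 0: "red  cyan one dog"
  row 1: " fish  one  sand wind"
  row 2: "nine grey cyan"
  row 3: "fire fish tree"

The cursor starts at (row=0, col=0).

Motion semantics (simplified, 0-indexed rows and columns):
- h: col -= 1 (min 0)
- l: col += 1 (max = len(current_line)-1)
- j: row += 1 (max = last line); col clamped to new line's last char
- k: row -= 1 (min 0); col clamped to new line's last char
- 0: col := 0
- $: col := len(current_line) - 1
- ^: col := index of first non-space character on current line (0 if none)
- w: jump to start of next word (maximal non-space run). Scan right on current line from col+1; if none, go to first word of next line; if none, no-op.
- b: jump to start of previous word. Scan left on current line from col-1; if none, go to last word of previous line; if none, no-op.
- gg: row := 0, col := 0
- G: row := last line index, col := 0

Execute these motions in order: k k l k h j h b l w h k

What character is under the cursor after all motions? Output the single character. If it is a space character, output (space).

Answer: r

Derivation:
After 1 (k): row=0 col=0 char='r'
After 2 (k): row=0 col=0 char='r'
After 3 (l): row=0 col=1 char='e'
After 4 (k): row=0 col=1 char='e'
After 5 (h): row=0 col=0 char='r'
After 6 (j): row=1 col=0 char='_'
After 7 (h): row=1 col=0 char='_'
After 8 (b): row=0 col=14 char='d'
After 9 (l): row=0 col=15 char='o'
After 10 (w): row=1 col=1 char='f'
After 11 (h): row=1 col=0 char='_'
After 12 (k): row=0 col=0 char='r'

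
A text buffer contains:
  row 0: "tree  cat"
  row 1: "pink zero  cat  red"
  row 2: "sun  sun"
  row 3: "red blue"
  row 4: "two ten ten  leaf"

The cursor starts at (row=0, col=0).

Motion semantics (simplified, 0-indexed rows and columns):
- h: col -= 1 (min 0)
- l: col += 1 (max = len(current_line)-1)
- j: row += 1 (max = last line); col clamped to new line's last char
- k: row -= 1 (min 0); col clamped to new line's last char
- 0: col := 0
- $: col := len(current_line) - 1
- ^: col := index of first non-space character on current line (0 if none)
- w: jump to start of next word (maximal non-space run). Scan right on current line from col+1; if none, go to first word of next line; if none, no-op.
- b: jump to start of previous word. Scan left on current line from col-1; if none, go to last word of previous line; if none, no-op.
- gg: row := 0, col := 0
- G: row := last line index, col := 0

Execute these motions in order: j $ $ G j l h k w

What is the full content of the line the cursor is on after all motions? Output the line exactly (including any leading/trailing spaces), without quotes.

Answer: red blue

Derivation:
After 1 (j): row=1 col=0 char='p'
After 2 ($): row=1 col=18 char='d'
After 3 ($): row=1 col=18 char='d'
After 4 (G): row=4 col=0 char='t'
After 5 (j): row=4 col=0 char='t'
After 6 (l): row=4 col=1 char='w'
After 7 (h): row=4 col=0 char='t'
After 8 (k): row=3 col=0 char='r'
After 9 (w): row=3 col=4 char='b'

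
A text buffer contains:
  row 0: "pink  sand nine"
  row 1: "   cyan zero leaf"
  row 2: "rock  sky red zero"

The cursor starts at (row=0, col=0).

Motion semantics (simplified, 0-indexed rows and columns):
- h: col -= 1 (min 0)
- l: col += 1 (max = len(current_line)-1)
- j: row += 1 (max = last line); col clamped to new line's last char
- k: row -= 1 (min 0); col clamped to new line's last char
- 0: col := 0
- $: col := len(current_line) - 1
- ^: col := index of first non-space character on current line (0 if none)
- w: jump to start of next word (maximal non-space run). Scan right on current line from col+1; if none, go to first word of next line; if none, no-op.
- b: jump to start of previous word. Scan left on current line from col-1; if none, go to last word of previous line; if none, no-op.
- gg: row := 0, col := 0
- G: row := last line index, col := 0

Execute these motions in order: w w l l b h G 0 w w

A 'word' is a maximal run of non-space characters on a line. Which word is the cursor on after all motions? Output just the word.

After 1 (w): row=0 col=6 char='s'
After 2 (w): row=0 col=11 char='n'
After 3 (l): row=0 col=12 char='i'
After 4 (l): row=0 col=13 char='n'
After 5 (b): row=0 col=11 char='n'
After 6 (h): row=0 col=10 char='_'
After 7 (G): row=2 col=0 char='r'
After 8 (0): row=2 col=0 char='r'
After 9 (w): row=2 col=6 char='s'
After 10 (w): row=2 col=10 char='r'

Answer: red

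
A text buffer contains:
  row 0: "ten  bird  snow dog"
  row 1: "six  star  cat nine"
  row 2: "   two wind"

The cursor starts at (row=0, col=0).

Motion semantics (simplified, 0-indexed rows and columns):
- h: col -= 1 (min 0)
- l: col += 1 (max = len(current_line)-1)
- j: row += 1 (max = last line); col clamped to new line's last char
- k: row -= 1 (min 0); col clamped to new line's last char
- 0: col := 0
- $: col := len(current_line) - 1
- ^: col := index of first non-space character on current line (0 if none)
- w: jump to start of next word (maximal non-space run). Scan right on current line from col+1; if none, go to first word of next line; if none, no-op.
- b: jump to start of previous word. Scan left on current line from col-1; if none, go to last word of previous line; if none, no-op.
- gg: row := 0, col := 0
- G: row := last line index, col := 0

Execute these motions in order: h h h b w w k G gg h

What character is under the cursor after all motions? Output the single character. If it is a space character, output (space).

After 1 (h): row=0 col=0 char='t'
After 2 (h): row=0 col=0 char='t'
After 3 (h): row=0 col=0 char='t'
After 4 (b): row=0 col=0 char='t'
After 5 (w): row=0 col=5 char='b'
After 6 (w): row=0 col=11 char='s'
After 7 (k): row=0 col=11 char='s'
After 8 (G): row=2 col=0 char='_'
After 9 (gg): row=0 col=0 char='t'
After 10 (h): row=0 col=0 char='t'

Answer: t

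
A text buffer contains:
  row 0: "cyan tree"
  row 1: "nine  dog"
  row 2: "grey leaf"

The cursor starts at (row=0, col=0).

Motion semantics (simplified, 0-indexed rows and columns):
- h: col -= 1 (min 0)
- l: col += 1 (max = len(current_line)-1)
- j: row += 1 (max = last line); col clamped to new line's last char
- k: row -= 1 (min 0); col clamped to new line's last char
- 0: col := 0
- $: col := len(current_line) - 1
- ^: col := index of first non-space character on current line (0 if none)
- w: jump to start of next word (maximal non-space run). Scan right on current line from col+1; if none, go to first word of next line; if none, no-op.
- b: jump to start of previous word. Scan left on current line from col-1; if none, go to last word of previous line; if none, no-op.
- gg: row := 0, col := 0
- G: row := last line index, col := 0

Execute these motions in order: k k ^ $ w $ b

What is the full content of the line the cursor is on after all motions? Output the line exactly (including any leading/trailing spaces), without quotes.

After 1 (k): row=0 col=0 char='c'
After 2 (k): row=0 col=0 char='c'
After 3 (^): row=0 col=0 char='c'
After 4 ($): row=0 col=8 char='e'
After 5 (w): row=1 col=0 char='n'
After 6 ($): row=1 col=8 char='g'
After 7 (b): row=1 col=6 char='d'

Answer: nine  dog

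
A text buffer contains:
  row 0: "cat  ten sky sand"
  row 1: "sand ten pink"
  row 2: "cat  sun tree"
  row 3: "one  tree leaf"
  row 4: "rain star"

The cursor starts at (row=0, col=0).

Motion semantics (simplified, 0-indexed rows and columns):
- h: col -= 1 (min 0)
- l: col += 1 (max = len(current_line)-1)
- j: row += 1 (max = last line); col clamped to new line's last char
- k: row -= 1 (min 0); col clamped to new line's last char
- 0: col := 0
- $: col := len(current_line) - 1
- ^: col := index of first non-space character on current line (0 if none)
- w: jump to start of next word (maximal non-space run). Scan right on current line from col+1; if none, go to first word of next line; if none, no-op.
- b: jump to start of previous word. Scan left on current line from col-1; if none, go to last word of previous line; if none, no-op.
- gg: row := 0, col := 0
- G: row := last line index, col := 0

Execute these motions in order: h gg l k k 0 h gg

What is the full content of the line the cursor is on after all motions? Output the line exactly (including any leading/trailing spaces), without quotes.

Answer: cat  ten sky sand

Derivation:
After 1 (h): row=0 col=0 char='c'
After 2 (gg): row=0 col=0 char='c'
After 3 (l): row=0 col=1 char='a'
After 4 (k): row=0 col=1 char='a'
After 5 (k): row=0 col=1 char='a'
After 6 (0): row=0 col=0 char='c'
After 7 (h): row=0 col=0 char='c'
After 8 (gg): row=0 col=0 char='c'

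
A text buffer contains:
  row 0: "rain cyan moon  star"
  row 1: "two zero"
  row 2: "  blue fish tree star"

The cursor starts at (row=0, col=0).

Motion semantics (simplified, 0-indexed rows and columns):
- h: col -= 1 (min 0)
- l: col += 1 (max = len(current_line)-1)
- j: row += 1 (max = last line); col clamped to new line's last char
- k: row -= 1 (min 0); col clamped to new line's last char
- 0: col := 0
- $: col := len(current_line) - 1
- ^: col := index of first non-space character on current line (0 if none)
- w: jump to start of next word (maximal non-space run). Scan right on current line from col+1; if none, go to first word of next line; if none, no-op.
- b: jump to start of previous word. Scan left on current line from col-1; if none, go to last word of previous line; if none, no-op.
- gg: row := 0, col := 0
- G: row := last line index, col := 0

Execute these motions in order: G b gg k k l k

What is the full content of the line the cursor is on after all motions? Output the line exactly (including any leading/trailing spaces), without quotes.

After 1 (G): row=2 col=0 char='_'
After 2 (b): row=1 col=4 char='z'
After 3 (gg): row=0 col=0 char='r'
After 4 (k): row=0 col=0 char='r'
After 5 (k): row=0 col=0 char='r'
After 6 (l): row=0 col=1 char='a'
After 7 (k): row=0 col=1 char='a'

Answer: rain cyan moon  star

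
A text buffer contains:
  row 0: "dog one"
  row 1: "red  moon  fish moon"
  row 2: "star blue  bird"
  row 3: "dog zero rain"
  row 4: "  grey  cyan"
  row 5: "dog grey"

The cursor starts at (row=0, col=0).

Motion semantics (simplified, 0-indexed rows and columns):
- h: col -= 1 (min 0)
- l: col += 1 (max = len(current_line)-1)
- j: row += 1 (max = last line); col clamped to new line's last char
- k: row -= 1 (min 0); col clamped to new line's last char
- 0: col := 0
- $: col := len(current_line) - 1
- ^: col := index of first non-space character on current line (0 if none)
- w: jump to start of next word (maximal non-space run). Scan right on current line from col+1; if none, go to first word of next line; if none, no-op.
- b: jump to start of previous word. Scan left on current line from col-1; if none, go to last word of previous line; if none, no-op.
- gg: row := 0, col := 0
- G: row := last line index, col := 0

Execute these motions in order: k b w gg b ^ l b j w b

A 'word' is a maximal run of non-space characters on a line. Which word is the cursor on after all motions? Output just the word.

Answer: red

Derivation:
After 1 (k): row=0 col=0 char='d'
After 2 (b): row=0 col=0 char='d'
After 3 (w): row=0 col=4 char='o'
After 4 (gg): row=0 col=0 char='d'
After 5 (b): row=0 col=0 char='d'
After 6 (^): row=0 col=0 char='d'
After 7 (l): row=0 col=1 char='o'
After 8 (b): row=0 col=0 char='d'
After 9 (j): row=1 col=0 char='r'
After 10 (w): row=1 col=5 char='m'
After 11 (b): row=1 col=0 char='r'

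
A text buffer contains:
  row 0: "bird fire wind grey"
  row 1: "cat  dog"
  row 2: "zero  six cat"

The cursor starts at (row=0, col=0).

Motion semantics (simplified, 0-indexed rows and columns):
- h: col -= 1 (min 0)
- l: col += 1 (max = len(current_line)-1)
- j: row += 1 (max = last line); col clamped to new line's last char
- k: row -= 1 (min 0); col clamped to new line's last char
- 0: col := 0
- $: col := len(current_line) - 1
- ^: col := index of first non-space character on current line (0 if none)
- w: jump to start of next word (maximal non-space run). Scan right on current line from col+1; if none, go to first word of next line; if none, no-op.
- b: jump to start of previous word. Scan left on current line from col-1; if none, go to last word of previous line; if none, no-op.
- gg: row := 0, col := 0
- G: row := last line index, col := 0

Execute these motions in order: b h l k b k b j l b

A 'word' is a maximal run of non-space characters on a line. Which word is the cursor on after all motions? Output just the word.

After 1 (b): row=0 col=0 char='b'
After 2 (h): row=0 col=0 char='b'
After 3 (l): row=0 col=1 char='i'
After 4 (k): row=0 col=1 char='i'
After 5 (b): row=0 col=0 char='b'
After 6 (k): row=0 col=0 char='b'
After 7 (b): row=0 col=0 char='b'
After 8 (j): row=1 col=0 char='c'
After 9 (l): row=1 col=1 char='a'
After 10 (b): row=1 col=0 char='c'

Answer: cat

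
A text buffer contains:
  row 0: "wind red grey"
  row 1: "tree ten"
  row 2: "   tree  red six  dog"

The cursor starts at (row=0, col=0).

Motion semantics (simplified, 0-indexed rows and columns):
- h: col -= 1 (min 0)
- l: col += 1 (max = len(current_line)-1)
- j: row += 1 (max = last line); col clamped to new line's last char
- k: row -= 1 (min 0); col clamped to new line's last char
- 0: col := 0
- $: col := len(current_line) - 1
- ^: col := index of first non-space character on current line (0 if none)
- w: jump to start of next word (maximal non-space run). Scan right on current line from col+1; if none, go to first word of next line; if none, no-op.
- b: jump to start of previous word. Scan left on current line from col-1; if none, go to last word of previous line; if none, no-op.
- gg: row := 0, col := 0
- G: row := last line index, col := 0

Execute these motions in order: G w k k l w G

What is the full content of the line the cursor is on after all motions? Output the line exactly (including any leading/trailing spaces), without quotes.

Answer:    tree  red six  dog

Derivation:
After 1 (G): row=2 col=0 char='_'
After 2 (w): row=2 col=3 char='t'
After 3 (k): row=1 col=3 char='e'
After 4 (k): row=0 col=3 char='d'
After 5 (l): row=0 col=4 char='_'
After 6 (w): row=0 col=5 char='r'
After 7 (G): row=2 col=0 char='_'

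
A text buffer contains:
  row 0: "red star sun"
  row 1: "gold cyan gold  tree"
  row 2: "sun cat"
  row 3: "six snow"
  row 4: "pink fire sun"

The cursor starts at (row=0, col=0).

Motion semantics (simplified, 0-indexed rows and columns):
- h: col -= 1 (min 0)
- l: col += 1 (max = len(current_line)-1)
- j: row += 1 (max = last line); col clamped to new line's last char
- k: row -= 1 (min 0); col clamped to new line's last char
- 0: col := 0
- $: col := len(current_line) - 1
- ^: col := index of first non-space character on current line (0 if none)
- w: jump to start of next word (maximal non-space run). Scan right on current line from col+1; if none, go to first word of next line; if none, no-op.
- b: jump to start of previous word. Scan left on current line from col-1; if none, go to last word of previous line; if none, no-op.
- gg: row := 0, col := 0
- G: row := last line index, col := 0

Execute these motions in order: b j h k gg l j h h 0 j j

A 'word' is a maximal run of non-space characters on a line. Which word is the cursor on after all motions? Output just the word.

Answer: six

Derivation:
After 1 (b): row=0 col=0 char='r'
After 2 (j): row=1 col=0 char='g'
After 3 (h): row=1 col=0 char='g'
After 4 (k): row=0 col=0 char='r'
After 5 (gg): row=0 col=0 char='r'
After 6 (l): row=0 col=1 char='e'
After 7 (j): row=1 col=1 char='o'
After 8 (h): row=1 col=0 char='g'
After 9 (h): row=1 col=0 char='g'
After 10 (0): row=1 col=0 char='g'
After 11 (j): row=2 col=0 char='s'
After 12 (j): row=3 col=0 char='s'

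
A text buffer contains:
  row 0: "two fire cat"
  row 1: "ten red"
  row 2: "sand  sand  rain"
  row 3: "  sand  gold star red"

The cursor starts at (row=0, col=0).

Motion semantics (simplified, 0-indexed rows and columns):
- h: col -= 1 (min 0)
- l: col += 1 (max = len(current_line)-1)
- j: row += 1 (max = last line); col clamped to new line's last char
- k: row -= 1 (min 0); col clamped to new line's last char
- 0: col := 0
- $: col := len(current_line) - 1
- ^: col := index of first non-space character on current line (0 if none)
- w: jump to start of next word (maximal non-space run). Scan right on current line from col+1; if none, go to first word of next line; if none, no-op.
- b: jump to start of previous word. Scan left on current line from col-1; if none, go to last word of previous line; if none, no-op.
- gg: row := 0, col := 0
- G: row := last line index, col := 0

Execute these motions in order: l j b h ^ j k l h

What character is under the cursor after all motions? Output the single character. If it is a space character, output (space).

After 1 (l): row=0 col=1 char='w'
After 2 (j): row=1 col=1 char='e'
After 3 (b): row=1 col=0 char='t'
After 4 (h): row=1 col=0 char='t'
After 5 (^): row=1 col=0 char='t'
After 6 (j): row=2 col=0 char='s'
After 7 (k): row=1 col=0 char='t'
After 8 (l): row=1 col=1 char='e'
After 9 (h): row=1 col=0 char='t'

Answer: t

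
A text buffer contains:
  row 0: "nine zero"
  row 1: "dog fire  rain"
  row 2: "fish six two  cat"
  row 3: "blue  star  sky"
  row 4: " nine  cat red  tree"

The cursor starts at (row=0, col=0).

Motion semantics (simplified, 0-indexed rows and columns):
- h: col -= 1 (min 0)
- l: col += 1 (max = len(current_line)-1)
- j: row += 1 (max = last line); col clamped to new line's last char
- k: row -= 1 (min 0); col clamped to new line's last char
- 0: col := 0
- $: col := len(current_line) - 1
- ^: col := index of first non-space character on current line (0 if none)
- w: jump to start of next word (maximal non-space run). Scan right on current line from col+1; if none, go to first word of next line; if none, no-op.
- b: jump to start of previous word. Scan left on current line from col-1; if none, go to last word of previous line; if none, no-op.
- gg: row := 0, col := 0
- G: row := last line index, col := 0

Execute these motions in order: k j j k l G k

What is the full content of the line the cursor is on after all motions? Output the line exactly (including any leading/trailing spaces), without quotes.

Answer: blue  star  sky

Derivation:
After 1 (k): row=0 col=0 char='n'
After 2 (j): row=1 col=0 char='d'
After 3 (j): row=2 col=0 char='f'
After 4 (k): row=1 col=0 char='d'
After 5 (l): row=1 col=1 char='o'
After 6 (G): row=4 col=0 char='_'
After 7 (k): row=3 col=0 char='b'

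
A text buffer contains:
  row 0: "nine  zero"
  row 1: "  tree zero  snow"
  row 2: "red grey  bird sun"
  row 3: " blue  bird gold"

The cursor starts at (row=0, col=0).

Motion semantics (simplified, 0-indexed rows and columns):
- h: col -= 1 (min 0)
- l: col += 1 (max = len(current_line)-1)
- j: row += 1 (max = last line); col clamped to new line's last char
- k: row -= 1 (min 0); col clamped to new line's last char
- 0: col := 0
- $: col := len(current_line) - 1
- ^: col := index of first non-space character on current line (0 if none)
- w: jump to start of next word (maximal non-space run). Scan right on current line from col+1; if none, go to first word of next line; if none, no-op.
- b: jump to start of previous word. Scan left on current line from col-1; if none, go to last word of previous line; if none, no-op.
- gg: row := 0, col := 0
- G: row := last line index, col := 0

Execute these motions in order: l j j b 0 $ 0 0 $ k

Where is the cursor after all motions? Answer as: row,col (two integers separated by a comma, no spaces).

Answer: 1,16

Derivation:
After 1 (l): row=0 col=1 char='i'
After 2 (j): row=1 col=1 char='_'
After 3 (j): row=2 col=1 char='e'
After 4 (b): row=2 col=0 char='r'
After 5 (0): row=2 col=0 char='r'
After 6 ($): row=2 col=17 char='n'
After 7 (0): row=2 col=0 char='r'
After 8 (0): row=2 col=0 char='r'
After 9 ($): row=2 col=17 char='n'
After 10 (k): row=1 col=16 char='w'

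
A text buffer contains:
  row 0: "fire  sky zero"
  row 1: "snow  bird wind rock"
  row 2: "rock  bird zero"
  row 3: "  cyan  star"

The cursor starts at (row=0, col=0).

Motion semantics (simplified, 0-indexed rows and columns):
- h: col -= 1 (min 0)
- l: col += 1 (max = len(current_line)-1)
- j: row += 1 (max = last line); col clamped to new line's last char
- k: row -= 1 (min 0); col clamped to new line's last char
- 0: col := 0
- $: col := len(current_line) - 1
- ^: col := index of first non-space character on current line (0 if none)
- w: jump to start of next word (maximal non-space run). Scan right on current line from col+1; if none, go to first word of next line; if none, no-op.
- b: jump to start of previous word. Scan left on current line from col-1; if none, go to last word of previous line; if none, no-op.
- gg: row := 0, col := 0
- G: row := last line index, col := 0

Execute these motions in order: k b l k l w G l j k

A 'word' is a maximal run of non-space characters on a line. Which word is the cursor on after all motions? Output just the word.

After 1 (k): row=0 col=0 char='f'
After 2 (b): row=0 col=0 char='f'
After 3 (l): row=0 col=1 char='i'
After 4 (k): row=0 col=1 char='i'
After 5 (l): row=0 col=2 char='r'
After 6 (w): row=0 col=6 char='s'
After 7 (G): row=3 col=0 char='_'
After 8 (l): row=3 col=1 char='_'
After 9 (j): row=3 col=1 char='_'
After 10 (k): row=2 col=1 char='o'

Answer: rock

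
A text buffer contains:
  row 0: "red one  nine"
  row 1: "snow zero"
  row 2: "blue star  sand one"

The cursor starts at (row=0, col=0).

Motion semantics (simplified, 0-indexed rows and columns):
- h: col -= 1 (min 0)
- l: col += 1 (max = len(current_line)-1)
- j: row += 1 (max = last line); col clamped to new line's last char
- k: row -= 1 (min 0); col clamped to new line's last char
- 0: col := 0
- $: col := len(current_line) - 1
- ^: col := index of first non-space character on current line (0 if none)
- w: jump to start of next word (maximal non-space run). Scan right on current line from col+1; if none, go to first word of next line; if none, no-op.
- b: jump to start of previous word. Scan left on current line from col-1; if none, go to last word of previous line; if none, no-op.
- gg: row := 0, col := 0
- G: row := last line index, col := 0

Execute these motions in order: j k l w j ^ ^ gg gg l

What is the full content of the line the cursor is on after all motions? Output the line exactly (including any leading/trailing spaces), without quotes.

After 1 (j): row=1 col=0 char='s'
After 2 (k): row=0 col=0 char='r'
After 3 (l): row=0 col=1 char='e'
After 4 (w): row=0 col=4 char='o'
After 5 (j): row=1 col=4 char='_'
After 6 (^): row=1 col=0 char='s'
After 7 (^): row=1 col=0 char='s'
After 8 (gg): row=0 col=0 char='r'
After 9 (gg): row=0 col=0 char='r'
After 10 (l): row=0 col=1 char='e'

Answer: red one  nine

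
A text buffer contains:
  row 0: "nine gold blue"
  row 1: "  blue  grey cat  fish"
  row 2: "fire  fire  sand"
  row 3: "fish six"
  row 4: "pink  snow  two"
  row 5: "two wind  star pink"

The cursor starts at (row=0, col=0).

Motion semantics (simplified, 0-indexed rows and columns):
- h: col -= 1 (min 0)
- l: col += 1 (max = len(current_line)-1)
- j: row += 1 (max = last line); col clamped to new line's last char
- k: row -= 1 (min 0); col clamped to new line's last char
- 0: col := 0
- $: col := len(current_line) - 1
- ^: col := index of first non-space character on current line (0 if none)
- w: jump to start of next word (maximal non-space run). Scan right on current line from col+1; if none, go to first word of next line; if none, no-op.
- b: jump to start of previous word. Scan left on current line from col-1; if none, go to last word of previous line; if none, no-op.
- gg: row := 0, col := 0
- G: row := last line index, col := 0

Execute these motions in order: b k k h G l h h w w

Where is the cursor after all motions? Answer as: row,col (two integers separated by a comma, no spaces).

Answer: 5,10

Derivation:
After 1 (b): row=0 col=0 char='n'
After 2 (k): row=0 col=0 char='n'
After 3 (k): row=0 col=0 char='n'
After 4 (h): row=0 col=0 char='n'
After 5 (G): row=5 col=0 char='t'
After 6 (l): row=5 col=1 char='w'
After 7 (h): row=5 col=0 char='t'
After 8 (h): row=5 col=0 char='t'
After 9 (w): row=5 col=4 char='w'
After 10 (w): row=5 col=10 char='s'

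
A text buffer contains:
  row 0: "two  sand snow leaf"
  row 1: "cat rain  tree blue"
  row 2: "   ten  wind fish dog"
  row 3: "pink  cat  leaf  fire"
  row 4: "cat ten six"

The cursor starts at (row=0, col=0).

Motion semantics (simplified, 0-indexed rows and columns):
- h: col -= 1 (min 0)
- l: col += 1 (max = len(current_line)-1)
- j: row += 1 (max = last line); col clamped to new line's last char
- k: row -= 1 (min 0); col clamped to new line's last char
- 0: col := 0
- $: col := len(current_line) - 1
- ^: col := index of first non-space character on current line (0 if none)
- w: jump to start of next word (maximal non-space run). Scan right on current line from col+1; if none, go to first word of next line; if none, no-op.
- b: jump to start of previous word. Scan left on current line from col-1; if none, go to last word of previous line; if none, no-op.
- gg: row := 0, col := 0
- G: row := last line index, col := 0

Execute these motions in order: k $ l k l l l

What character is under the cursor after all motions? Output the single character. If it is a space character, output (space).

Answer: f

Derivation:
After 1 (k): row=0 col=0 char='t'
After 2 ($): row=0 col=18 char='f'
After 3 (l): row=0 col=18 char='f'
After 4 (k): row=0 col=18 char='f'
After 5 (l): row=0 col=18 char='f'
After 6 (l): row=0 col=18 char='f'
After 7 (l): row=0 col=18 char='f'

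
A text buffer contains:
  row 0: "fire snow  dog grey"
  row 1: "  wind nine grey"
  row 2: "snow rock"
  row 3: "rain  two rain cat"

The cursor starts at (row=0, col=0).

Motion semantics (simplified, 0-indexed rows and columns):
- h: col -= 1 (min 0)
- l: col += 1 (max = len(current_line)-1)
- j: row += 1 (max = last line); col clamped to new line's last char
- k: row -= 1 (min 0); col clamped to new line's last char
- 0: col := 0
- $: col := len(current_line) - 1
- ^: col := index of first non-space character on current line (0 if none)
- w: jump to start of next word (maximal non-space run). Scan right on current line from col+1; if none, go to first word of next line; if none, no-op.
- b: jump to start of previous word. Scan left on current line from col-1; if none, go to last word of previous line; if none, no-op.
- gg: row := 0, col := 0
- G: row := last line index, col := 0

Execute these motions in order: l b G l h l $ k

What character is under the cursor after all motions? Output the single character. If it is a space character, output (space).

Answer: k

Derivation:
After 1 (l): row=0 col=1 char='i'
After 2 (b): row=0 col=0 char='f'
After 3 (G): row=3 col=0 char='r'
After 4 (l): row=3 col=1 char='a'
After 5 (h): row=3 col=0 char='r'
After 6 (l): row=3 col=1 char='a'
After 7 ($): row=3 col=17 char='t'
After 8 (k): row=2 col=8 char='k'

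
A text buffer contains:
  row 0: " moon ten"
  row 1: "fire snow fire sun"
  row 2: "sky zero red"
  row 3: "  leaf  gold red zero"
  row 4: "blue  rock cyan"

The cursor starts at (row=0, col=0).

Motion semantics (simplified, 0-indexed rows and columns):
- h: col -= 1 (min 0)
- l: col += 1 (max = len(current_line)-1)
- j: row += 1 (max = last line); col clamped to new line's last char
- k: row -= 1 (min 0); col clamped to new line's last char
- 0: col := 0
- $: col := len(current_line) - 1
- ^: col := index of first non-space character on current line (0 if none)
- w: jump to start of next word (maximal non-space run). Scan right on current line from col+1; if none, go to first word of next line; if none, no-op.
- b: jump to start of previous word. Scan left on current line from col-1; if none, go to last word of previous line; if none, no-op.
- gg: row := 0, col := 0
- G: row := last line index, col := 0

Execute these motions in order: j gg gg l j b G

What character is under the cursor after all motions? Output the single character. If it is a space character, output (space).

Answer: b

Derivation:
After 1 (j): row=1 col=0 char='f'
After 2 (gg): row=0 col=0 char='_'
After 3 (gg): row=0 col=0 char='_'
After 4 (l): row=0 col=1 char='m'
After 5 (j): row=1 col=1 char='i'
After 6 (b): row=1 col=0 char='f'
After 7 (G): row=4 col=0 char='b'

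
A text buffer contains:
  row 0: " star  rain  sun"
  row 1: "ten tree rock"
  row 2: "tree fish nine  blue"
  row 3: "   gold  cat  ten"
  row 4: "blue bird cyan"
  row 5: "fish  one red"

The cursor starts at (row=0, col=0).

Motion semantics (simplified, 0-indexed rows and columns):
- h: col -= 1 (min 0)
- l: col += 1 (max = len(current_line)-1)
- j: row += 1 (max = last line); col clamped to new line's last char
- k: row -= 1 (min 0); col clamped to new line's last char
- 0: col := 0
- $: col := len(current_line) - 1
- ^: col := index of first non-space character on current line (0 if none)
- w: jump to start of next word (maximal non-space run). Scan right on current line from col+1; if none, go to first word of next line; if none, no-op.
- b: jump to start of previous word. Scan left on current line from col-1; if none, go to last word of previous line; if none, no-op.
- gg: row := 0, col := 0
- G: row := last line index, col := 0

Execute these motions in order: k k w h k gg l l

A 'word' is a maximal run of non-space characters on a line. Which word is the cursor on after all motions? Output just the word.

Answer: star

Derivation:
After 1 (k): row=0 col=0 char='_'
After 2 (k): row=0 col=0 char='_'
After 3 (w): row=0 col=1 char='s'
After 4 (h): row=0 col=0 char='_'
After 5 (k): row=0 col=0 char='_'
After 6 (gg): row=0 col=0 char='_'
After 7 (l): row=0 col=1 char='s'
After 8 (l): row=0 col=2 char='t'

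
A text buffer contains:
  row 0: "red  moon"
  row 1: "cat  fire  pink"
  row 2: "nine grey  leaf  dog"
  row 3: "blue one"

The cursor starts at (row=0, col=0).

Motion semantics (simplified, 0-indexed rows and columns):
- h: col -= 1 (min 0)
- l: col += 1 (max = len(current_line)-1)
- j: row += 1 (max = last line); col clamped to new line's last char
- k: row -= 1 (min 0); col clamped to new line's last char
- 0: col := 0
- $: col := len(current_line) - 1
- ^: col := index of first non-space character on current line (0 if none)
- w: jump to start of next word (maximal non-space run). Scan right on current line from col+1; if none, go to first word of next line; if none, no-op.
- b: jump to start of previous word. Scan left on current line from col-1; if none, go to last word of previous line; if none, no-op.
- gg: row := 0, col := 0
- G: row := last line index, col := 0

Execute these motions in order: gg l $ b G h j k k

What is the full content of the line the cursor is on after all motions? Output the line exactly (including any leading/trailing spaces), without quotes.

After 1 (gg): row=0 col=0 char='r'
After 2 (l): row=0 col=1 char='e'
After 3 ($): row=0 col=8 char='n'
After 4 (b): row=0 col=5 char='m'
After 5 (G): row=3 col=0 char='b'
After 6 (h): row=3 col=0 char='b'
After 7 (j): row=3 col=0 char='b'
After 8 (k): row=2 col=0 char='n'
After 9 (k): row=1 col=0 char='c'

Answer: cat  fire  pink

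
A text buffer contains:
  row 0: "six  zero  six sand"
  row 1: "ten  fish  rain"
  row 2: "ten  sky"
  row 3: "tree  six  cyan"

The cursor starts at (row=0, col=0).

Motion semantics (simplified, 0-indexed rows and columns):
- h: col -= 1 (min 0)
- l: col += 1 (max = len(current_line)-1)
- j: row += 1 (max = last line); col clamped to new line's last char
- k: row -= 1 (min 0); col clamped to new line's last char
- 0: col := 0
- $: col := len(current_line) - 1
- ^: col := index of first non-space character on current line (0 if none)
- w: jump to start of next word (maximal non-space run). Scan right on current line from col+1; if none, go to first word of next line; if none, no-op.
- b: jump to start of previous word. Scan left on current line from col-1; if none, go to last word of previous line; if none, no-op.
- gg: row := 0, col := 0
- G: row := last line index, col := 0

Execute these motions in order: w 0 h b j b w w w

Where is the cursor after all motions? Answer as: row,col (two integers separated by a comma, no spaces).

Answer: 1,11

Derivation:
After 1 (w): row=0 col=5 char='z'
After 2 (0): row=0 col=0 char='s'
After 3 (h): row=0 col=0 char='s'
After 4 (b): row=0 col=0 char='s'
After 5 (j): row=1 col=0 char='t'
After 6 (b): row=0 col=15 char='s'
After 7 (w): row=1 col=0 char='t'
After 8 (w): row=1 col=5 char='f'
After 9 (w): row=1 col=11 char='r'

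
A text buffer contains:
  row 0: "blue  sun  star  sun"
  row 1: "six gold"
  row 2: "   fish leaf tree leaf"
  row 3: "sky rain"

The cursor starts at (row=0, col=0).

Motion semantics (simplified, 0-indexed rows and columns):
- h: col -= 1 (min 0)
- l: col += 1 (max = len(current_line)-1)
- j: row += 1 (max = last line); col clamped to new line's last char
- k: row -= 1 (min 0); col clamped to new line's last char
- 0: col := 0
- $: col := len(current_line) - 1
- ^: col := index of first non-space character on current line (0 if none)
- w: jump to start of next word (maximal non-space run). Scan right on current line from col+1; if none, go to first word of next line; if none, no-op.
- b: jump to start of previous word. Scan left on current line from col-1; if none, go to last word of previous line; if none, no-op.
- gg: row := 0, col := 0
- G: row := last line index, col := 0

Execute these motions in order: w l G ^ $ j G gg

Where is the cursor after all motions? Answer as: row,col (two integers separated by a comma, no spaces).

After 1 (w): row=0 col=6 char='s'
After 2 (l): row=0 col=7 char='u'
After 3 (G): row=3 col=0 char='s'
After 4 (^): row=3 col=0 char='s'
After 5 ($): row=3 col=7 char='n'
After 6 (j): row=3 col=7 char='n'
After 7 (G): row=3 col=0 char='s'
After 8 (gg): row=0 col=0 char='b'

Answer: 0,0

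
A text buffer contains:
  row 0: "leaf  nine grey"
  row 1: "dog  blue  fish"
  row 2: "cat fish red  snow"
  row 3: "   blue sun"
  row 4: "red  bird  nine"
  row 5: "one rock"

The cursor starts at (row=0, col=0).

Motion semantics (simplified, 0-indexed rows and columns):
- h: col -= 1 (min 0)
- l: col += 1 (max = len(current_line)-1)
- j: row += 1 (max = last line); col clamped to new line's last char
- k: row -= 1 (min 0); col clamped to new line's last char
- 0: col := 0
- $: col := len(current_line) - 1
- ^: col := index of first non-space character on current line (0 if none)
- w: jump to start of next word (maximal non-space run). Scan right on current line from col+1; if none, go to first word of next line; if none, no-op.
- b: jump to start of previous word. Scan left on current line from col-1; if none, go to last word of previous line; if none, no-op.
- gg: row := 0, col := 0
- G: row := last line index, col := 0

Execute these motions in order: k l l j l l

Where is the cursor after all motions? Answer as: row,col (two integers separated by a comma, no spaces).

Answer: 1,4

Derivation:
After 1 (k): row=0 col=0 char='l'
After 2 (l): row=0 col=1 char='e'
After 3 (l): row=0 col=2 char='a'
After 4 (j): row=1 col=2 char='g'
After 5 (l): row=1 col=3 char='_'
After 6 (l): row=1 col=4 char='_'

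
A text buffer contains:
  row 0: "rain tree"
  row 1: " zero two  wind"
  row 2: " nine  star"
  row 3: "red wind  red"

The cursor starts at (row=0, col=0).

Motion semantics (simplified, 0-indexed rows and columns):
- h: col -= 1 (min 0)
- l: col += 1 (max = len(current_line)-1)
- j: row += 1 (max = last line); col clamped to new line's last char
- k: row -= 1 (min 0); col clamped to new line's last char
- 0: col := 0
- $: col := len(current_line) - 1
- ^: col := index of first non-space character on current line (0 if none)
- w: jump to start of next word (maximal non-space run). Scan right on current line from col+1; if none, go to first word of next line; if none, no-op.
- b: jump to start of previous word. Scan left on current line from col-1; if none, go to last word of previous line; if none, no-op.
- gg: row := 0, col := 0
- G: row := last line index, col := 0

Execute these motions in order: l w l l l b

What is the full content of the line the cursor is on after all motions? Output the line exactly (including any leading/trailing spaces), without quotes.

Answer: rain tree

Derivation:
After 1 (l): row=0 col=1 char='a'
After 2 (w): row=0 col=5 char='t'
After 3 (l): row=0 col=6 char='r'
After 4 (l): row=0 col=7 char='e'
After 5 (l): row=0 col=8 char='e'
After 6 (b): row=0 col=5 char='t'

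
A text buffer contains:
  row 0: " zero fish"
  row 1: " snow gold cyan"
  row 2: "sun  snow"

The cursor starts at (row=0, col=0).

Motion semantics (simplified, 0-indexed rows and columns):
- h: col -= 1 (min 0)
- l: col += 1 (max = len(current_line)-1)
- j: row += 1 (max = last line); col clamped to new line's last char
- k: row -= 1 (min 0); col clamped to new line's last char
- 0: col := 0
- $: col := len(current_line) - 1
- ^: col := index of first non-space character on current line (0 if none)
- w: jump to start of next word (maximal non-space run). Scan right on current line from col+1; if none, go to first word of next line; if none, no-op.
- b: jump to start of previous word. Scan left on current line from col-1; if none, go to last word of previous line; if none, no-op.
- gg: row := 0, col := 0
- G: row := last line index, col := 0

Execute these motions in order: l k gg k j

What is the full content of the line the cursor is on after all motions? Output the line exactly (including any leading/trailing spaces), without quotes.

Answer:  snow gold cyan

Derivation:
After 1 (l): row=0 col=1 char='z'
After 2 (k): row=0 col=1 char='z'
After 3 (gg): row=0 col=0 char='_'
After 4 (k): row=0 col=0 char='_'
After 5 (j): row=1 col=0 char='_'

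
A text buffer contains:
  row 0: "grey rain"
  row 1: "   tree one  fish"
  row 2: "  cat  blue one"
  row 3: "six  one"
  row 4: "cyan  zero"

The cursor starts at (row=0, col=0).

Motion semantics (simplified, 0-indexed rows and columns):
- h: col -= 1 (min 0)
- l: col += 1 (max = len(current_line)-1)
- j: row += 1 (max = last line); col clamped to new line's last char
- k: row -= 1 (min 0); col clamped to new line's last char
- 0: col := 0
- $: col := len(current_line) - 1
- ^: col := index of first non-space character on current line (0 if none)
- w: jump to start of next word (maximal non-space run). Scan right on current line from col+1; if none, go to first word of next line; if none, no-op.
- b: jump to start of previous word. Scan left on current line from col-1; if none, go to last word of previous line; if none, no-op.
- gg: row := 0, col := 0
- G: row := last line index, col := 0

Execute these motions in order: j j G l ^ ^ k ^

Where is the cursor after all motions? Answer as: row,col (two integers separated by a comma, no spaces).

Answer: 3,0

Derivation:
After 1 (j): row=1 col=0 char='_'
After 2 (j): row=2 col=0 char='_'
After 3 (G): row=4 col=0 char='c'
After 4 (l): row=4 col=1 char='y'
After 5 (^): row=4 col=0 char='c'
After 6 (^): row=4 col=0 char='c'
After 7 (k): row=3 col=0 char='s'
After 8 (^): row=3 col=0 char='s'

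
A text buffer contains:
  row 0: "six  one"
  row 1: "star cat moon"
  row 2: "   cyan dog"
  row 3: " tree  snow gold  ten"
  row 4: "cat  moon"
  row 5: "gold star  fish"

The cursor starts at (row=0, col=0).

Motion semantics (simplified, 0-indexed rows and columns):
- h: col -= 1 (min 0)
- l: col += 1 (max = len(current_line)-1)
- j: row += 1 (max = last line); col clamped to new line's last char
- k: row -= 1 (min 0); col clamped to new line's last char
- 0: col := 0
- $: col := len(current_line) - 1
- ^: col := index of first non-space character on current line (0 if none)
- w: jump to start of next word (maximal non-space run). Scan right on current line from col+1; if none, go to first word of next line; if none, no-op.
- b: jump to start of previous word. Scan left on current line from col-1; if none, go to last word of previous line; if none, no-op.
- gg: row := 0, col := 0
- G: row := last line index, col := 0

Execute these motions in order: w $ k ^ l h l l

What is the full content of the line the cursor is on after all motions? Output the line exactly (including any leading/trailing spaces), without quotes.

Answer: six  one

Derivation:
After 1 (w): row=0 col=5 char='o'
After 2 ($): row=0 col=7 char='e'
After 3 (k): row=0 col=7 char='e'
After 4 (^): row=0 col=0 char='s'
After 5 (l): row=0 col=1 char='i'
After 6 (h): row=0 col=0 char='s'
After 7 (l): row=0 col=1 char='i'
After 8 (l): row=0 col=2 char='x'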